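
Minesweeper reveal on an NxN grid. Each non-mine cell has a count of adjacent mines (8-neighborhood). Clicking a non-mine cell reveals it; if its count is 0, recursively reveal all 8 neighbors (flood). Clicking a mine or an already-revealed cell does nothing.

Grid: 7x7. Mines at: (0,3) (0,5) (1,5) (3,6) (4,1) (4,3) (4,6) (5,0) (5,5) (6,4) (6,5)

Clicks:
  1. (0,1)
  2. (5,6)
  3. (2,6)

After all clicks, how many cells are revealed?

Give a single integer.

Click 1 (0,1) count=0: revealed 18 new [(0,0) (0,1) (0,2) (1,0) (1,1) (1,2) (1,3) (1,4) (2,0) (2,1) (2,2) (2,3) (2,4) (3,0) (3,1) (3,2) (3,3) (3,4)] -> total=18
Click 2 (5,6) count=3: revealed 1 new [(5,6)] -> total=19
Click 3 (2,6) count=2: revealed 1 new [(2,6)] -> total=20

Answer: 20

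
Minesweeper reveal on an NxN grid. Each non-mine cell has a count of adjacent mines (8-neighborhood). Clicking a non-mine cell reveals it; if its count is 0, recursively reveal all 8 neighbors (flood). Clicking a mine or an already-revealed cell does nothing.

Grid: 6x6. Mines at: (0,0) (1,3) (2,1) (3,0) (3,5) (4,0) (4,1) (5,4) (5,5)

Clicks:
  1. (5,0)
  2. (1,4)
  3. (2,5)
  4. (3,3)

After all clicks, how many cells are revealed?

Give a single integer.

Answer: 12

Derivation:
Click 1 (5,0) count=2: revealed 1 new [(5,0)] -> total=1
Click 2 (1,4) count=1: revealed 1 new [(1,4)] -> total=2
Click 3 (2,5) count=1: revealed 1 new [(2,5)] -> total=3
Click 4 (3,3) count=0: revealed 9 new [(2,2) (2,3) (2,4) (3,2) (3,3) (3,4) (4,2) (4,3) (4,4)] -> total=12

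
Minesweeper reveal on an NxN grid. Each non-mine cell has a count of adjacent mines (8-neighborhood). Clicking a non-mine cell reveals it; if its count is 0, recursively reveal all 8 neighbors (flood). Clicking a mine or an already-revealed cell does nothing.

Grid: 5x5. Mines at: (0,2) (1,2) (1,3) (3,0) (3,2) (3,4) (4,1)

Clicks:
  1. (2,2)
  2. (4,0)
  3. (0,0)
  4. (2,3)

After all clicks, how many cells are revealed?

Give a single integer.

Answer: 9

Derivation:
Click 1 (2,2) count=3: revealed 1 new [(2,2)] -> total=1
Click 2 (4,0) count=2: revealed 1 new [(4,0)] -> total=2
Click 3 (0,0) count=0: revealed 6 new [(0,0) (0,1) (1,0) (1,1) (2,0) (2,1)] -> total=8
Click 4 (2,3) count=4: revealed 1 new [(2,3)] -> total=9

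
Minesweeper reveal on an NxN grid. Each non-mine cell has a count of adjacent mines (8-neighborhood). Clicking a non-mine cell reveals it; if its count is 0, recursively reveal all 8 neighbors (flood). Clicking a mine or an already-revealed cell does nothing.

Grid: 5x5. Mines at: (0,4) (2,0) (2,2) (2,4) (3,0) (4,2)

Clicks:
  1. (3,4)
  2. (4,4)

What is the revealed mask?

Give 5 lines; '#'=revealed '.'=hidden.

Answer: .....
.....
.....
...##
...##

Derivation:
Click 1 (3,4) count=1: revealed 1 new [(3,4)] -> total=1
Click 2 (4,4) count=0: revealed 3 new [(3,3) (4,3) (4,4)] -> total=4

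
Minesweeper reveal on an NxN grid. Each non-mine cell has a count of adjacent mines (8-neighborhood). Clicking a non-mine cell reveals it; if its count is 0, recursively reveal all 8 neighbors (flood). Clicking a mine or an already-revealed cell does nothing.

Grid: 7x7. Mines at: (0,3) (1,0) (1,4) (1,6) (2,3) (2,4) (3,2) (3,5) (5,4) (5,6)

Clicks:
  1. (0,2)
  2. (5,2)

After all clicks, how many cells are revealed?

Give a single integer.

Click 1 (0,2) count=1: revealed 1 new [(0,2)] -> total=1
Click 2 (5,2) count=0: revealed 16 new [(2,0) (2,1) (3,0) (3,1) (4,0) (4,1) (4,2) (4,3) (5,0) (5,1) (5,2) (5,3) (6,0) (6,1) (6,2) (6,3)] -> total=17

Answer: 17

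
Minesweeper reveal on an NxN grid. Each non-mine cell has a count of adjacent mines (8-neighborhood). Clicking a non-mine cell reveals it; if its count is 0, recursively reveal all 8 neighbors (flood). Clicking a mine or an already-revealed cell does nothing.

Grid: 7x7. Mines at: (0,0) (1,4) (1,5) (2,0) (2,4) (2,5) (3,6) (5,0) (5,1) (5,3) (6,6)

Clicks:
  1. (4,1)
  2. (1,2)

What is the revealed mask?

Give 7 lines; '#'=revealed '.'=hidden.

Click 1 (4,1) count=2: revealed 1 new [(4,1)] -> total=1
Click 2 (1,2) count=0: revealed 14 new [(0,1) (0,2) (0,3) (1,1) (1,2) (1,3) (2,1) (2,2) (2,3) (3,1) (3,2) (3,3) (4,2) (4,3)] -> total=15

Answer: .###...
.###...
.###...
.###...
.###...
.......
.......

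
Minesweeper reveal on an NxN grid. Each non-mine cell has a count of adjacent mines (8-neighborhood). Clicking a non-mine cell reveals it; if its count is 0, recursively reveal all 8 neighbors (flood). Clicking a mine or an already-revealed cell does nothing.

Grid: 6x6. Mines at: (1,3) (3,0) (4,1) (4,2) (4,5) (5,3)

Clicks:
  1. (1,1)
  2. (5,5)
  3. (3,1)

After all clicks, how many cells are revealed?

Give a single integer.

Answer: 11

Derivation:
Click 1 (1,1) count=0: revealed 9 new [(0,0) (0,1) (0,2) (1,0) (1,1) (1,2) (2,0) (2,1) (2,2)] -> total=9
Click 2 (5,5) count=1: revealed 1 new [(5,5)] -> total=10
Click 3 (3,1) count=3: revealed 1 new [(3,1)] -> total=11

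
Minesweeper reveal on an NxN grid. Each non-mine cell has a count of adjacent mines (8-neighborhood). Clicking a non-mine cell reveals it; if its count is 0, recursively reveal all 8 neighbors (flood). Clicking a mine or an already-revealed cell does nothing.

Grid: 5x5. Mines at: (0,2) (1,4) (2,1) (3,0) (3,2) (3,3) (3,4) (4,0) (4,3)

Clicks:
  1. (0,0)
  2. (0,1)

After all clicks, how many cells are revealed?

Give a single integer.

Answer: 4

Derivation:
Click 1 (0,0) count=0: revealed 4 new [(0,0) (0,1) (1,0) (1,1)] -> total=4
Click 2 (0,1) count=1: revealed 0 new [(none)] -> total=4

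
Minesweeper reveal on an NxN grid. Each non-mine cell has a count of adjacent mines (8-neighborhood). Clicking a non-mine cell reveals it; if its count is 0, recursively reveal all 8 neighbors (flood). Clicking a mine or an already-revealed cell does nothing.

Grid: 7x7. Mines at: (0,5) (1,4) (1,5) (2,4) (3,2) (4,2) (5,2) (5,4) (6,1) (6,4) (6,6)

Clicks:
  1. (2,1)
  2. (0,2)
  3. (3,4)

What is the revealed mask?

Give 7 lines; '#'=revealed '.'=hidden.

Answer: ####...
####...
####...
##..#..
##.....
##.....
.......

Derivation:
Click 1 (2,1) count=1: revealed 1 new [(2,1)] -> total=1
Click 2 (0,2) count=0: revealed 17 new [(0,0) (0,1) (0,2) (0,3) (1,0) (1,1) (1,2) (1,3) (2,0) (2,2) (2,3) (3,0) (3,1) (4,0) (4,1) (5,0) (5,1)] -> total=18
Click 3 (3,4) count=1: revealed 1 new [(3,4)] -> total=19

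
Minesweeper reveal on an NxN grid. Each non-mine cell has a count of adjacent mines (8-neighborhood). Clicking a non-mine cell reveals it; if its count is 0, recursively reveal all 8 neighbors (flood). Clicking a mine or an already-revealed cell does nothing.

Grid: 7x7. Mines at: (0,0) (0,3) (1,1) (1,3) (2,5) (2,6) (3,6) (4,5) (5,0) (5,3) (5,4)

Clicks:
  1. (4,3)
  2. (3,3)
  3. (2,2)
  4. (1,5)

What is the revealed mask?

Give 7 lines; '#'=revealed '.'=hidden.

Answer: .......
.....#.
#####..
#####..
#####..
.......
.......

Derivation:
Click 1 (4,3) count=2: revealed 1 new [(4,3)] -> total=1
Click 2 (3,3) count=0: revealed 14 new [(2,0) (2,1) (2,2) (2,3) (2,4) (3,0) (3,1) (3,2) (3,3) (3,4) (4,0) (4,1) (4,2) (4,4)] -> total=15
Click 3 (2,2) count=2: revealed 0 new [(none)] -> total=15
Click 4 (1,5) count=2: revealed 1 new [(1,5)] -> total=16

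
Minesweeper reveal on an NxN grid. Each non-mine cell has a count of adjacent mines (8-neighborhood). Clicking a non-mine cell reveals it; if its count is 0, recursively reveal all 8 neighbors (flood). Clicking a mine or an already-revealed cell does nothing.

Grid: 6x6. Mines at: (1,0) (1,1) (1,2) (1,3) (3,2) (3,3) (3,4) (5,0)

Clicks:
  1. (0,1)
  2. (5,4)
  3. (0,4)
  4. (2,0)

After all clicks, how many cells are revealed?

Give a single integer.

Answer: 13

Derivation:
Click 1 (0,1) count=3: revealed 1 new [(0,1)] -> total=1
Click 2 (5,4) count=0: revealed 10 new [(4,1) (4,2) (4,3) (4,4) (4,5) (5,1) (5,2) (5,3) (5,4) (5,5)] -> total=11
Click 3 (0,4) count=1: revealed 1 new [(0,4)] -> total=12
Click 4 (2,0) count=2: revealed 1 new [(2,0)] -> total=13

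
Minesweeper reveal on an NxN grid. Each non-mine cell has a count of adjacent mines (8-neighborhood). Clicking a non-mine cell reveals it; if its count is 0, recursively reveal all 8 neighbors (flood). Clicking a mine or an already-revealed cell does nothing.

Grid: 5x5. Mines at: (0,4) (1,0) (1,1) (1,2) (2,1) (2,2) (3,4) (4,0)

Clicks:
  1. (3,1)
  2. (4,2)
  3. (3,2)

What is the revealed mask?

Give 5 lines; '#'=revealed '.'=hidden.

Answer: .....
.....
.....
.###.
.###.

Derivation:
Click 1 (3,1) count=3: revealed 1 new [(3,1)] -> total=1
Click 2 (4,2) count=0: revealed 5 new [(3,2) (3,3) (4,1) (4,2) (4,3)] -> total=6
Click 3 (3,2) count=2: revealed 0 new [(none)] -> total=6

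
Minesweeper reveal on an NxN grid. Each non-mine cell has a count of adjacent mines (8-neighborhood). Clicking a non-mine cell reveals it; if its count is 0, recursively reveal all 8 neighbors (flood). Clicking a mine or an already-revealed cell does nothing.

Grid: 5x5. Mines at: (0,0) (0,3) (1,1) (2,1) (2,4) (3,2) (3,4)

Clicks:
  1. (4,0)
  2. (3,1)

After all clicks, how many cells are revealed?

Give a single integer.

Click 1 (4,0) count=0: revealed 4 new [(3,0) (3,1) (4,0) (4,1)] -> total=4
Click 2 (3,1) count=2: revealed 0 new [(none)] -> total=4

Answer: 4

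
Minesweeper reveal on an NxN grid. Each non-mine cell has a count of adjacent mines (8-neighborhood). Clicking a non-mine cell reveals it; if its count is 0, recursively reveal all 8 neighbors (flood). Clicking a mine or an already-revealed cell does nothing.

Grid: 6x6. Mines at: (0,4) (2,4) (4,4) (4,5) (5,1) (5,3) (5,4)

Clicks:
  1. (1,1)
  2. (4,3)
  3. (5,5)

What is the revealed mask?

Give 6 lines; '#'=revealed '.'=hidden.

Answer: ####..
####..
####..
####..
####..
.....#

Derivation:
Click 1 (1,1) count=0: revealed 20 new [(0,0) (0,1) (0,2) (0,3) (1,0) (1,1) (1,2) (1,3) (2,0) (2,1) (2,2) (2,3) (3,0) (3,1) (3,2) (3,3) (4,0) (4,1) (4,2) (4,3)] -> total=20
Click 2 (4,3) count=3: revealed 0 new [(none)] -> total=20
Click 3 (5,5) count=3: revealed 1 new [(5,5)] -> total=21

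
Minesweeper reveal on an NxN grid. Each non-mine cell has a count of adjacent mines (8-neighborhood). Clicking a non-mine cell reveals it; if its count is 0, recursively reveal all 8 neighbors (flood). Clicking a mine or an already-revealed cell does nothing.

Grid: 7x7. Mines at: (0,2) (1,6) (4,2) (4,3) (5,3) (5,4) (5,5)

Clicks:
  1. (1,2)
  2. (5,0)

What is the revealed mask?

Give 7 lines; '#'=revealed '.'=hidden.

Click 1 (1,2) count=1: revealed 1 new [(1,2)] -> total=1
Click 2 (5,0) count=0: revealed 35 new [(0,0) (0,1) (0,3) (0,4) (0,5) (1,0) (1,1) (1,3) (1,4) (1,5) (2,0) (2,1) (2,2) (2,3) (2,4) (2,5) (2,6) (3,0) (3,1) (3,2) (3,3) (3,4) (3,5) (3,6) (4,0) (4,1) (4,4) (4,5) (4,6) (5,0) (5,1) (5,2) (6,0) (6,1) (6,2)] -> total=36

Answer: ##.###.
######.
#######
#######
##..###
###....
###....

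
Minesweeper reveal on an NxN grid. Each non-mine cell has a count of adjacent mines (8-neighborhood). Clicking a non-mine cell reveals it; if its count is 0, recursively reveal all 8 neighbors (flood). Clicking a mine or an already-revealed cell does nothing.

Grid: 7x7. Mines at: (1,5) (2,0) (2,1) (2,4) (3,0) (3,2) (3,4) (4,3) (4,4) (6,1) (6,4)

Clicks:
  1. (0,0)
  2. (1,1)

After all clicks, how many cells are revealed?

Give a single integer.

Answer: 10

Derivation:
Click 1 (0,0) count=0: revealed 10 new [(0,0) (0,1) (0,2) (0,3) (0,4) (1,0) (1,1) (1,2) (1,3) (1,4)] -> total=10
Click 2 (1,1) count=2: revealed 0 new [(none)] -> total=10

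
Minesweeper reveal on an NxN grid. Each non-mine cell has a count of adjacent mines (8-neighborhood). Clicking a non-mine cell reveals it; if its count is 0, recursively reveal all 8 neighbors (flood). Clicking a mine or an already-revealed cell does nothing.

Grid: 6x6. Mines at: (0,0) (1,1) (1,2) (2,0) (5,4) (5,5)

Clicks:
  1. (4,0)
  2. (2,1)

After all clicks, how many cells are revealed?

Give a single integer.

Click 1 (4,0) count=0: revealed 27 new [(0,3) (0,4) (0,5) (1,3) (1,4) (1,5) (2,1) (2,2) (2,3) (2,4) (2,5) (3,0) (3,1) (3,2) (3,3) (3,4) (3,5) (4,0) (4,1) (4,2) (4,3) (4,4) (4,5) (5,0) (5,1) (5,2) (5,3)] -> total=27
Click 2 (2,1) count=3: revealed 0 new [(none)] -> total=27

Answer: 27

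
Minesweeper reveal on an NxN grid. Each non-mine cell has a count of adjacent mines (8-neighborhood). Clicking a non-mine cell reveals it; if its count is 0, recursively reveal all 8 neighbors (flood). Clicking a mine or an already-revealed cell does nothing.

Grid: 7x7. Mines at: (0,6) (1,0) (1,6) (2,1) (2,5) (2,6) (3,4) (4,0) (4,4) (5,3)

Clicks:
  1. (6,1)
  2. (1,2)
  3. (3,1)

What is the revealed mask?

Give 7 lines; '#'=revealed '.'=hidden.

Click 1 (6,1) count=0: revealed 6 new [(5,0) (5,1) (5,2) (6,0) (6,1) (6,2)] -> total=6
Click 2 (1,2) count=1: revealed 1 new [(1,2)] -> total=7
Click 3 (3,1) count=2: revealed 1 new [(3,1)] -> total=8

Answer: .......
..#....
.......
.#.....
.......
###....
###....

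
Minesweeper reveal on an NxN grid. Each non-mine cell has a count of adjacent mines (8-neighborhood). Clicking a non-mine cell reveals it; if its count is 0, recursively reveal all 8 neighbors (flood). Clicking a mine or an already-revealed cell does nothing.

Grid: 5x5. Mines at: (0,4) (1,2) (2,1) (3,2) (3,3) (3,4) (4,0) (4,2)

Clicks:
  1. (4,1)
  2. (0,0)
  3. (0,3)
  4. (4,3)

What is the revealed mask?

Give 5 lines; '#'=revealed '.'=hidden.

Answer: ##.#.
##...
.....
.....
.#.#.

Derivation:
Click 1 (4,1) count=3: revealed 1 new [(4,1)] -> total=1
Click 2 (0,0) count=0: revealed 4 new [(0,0) (0,1) (1,0) (1,1)] -> total=5
Click 3 (0,3) count=2: revealed 1 new [(0,3)] -> total=6
Click 4 (4,3) count=4: revealed 1 new [(4,3)] -> total=7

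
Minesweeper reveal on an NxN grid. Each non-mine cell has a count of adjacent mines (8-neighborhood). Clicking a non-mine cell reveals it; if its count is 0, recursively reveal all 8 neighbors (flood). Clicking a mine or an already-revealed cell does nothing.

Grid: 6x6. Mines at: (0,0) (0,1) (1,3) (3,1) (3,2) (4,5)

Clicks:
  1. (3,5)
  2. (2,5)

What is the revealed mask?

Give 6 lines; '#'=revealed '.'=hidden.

Click 1 (3,5) count=1: revealed 1 new [(3,5)] -> total=1
Click 2 (2,5) count=0: revealed 7 new [(0,4) (0,5) (1,4) (1,5) (2,4) (2,5) (3,4)] -> total=8

Answer: ....##
....##
....##
....##
......
......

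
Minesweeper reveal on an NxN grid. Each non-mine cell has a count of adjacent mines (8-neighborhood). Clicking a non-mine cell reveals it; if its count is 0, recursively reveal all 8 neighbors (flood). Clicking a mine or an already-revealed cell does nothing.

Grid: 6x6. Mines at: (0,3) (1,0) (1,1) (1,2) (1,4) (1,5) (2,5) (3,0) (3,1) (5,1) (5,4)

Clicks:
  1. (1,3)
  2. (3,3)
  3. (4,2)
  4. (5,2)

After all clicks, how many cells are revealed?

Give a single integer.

Click 1 (1,3) count=3: revealed 1 new [(1,3)] -> total=1
Click 2 (3,3) count=0: revealed 9 new [(2,2) (2,3) (2,4) (3,2) (3,3) (3,4) (4,2) (4,3) (4,4)] -> total=10
Click 3 (4,2) count=2: revealed 0 new [(none)] -> total=10
Click 4 (5,2) count=1: revealed 1 new [(5,2)] -> total=11

Answer: 11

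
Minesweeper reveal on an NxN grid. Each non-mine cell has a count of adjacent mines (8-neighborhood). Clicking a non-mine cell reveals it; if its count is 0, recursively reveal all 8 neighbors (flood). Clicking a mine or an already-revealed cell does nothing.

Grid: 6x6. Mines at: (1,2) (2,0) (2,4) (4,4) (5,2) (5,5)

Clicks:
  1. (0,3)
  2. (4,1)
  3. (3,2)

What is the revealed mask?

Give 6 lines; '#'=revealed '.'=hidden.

Answer: ...#..
......
.###..
.###..
.###..
......

Derivation:
Click 1 (0,3) count=1: revealed 1 new [(0,3)] -> total=1
Click 2 (4,1) count=1: revealed 1 new [(4,1)] -> total=2
Click 3 (3,2) count=0: revealed 8 new [(2,1) (2,2) (2,3) (3,1) (3,2) (3,3) (4,2) (4,3)] -> total=10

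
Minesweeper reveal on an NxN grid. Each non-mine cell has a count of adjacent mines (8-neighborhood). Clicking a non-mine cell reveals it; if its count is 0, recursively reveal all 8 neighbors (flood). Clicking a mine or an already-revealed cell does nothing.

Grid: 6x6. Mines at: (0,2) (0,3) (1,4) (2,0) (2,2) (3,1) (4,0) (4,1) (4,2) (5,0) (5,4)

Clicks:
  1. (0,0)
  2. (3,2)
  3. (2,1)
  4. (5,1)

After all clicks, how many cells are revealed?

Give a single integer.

Click 1 (0,0) count=0: revealed 4 new [(0,0) (0,1) (1,0) (1,1)] -> total=4
Click 2 (3,2) count=4: revealed 1 new [(3,2)] -> total=5
Click 3 (2,1) count=3: revealed 1 new [(2,1)] -> total=6
Click 4 (5,1) count=4: revealed 1 new [(5,1)] -> total=7

Answer: 7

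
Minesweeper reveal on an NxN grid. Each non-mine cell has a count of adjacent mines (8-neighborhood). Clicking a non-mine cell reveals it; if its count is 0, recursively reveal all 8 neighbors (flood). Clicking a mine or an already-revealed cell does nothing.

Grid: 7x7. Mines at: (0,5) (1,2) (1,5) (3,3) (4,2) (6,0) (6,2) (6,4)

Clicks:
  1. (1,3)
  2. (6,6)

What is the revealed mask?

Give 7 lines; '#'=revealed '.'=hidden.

Answer: .......
...#...
....###
....###
....###
....###
.....##

Derivation:
Click 1 (1,3) count=1: revealed 1 new [(1,3)] -> total=1
Click 2 (6,6) count=0: revealed 14 new [(2,4) (2,5) (2,6) (3,4) (3,5) (3,6) (4,4) (4,5) (4,6) (5,4) (5,5) (5,6) (6,5) (6,6)] -> total=15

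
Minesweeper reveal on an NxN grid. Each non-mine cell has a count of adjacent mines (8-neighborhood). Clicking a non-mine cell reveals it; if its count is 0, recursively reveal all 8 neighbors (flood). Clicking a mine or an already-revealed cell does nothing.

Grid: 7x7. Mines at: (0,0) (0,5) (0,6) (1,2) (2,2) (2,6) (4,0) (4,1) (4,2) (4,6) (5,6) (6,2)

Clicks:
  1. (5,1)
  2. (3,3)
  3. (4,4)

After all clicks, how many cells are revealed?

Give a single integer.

Click 1 (5,1) count=4: revealed 1 new [(5,1)] -> total=1
Click 2 (3,3) count=2: revealed 1 new [(3,3)] -> total=2
Click 3 (4,4) count=0: revealed 17 new [(1,3) (1,4) (1,5) (2,3) (2,4) (2,5) (3,4) (3,5) (4,3) (4,4) (4,5) (5,3) (5,4) (5,5) (6,3) (6,4) (6,5)] -> total=19

Answer: 19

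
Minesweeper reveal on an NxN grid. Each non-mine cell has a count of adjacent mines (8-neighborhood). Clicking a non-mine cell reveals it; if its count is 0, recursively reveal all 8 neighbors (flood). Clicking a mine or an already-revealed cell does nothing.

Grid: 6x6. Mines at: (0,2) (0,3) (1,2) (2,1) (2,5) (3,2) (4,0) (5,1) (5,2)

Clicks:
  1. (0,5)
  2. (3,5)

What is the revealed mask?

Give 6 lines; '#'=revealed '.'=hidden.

Answer: ....##
....##
......
.....#
......
......

Derivation:
Click 1 (0,5) count=0: revealed 4 new [(0,4) (0,5) (1,4) (1,5)] -> total=4
Click 2 (3,5) count=1: revealed 1 new [(3,5)] -> total=5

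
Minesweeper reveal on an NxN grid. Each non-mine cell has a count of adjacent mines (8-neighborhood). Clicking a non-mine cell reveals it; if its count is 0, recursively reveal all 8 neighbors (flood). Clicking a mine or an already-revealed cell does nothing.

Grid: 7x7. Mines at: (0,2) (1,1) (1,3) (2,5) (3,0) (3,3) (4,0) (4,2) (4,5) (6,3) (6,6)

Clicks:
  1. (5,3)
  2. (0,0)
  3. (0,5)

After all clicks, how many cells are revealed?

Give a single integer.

Answer: 8

Derivation:
Click 1 (5,3) count=2: revealed 1 new [(5,3)] -> total=1
Click 2 (0,0) count=1: revealed 1 new [(0,0)] -> total=2
Click 3 (0,5) count=0: revealed 6 new [(0,4) (0,5) (0,6) (1,4) (1,5) (1,6)] -> total=8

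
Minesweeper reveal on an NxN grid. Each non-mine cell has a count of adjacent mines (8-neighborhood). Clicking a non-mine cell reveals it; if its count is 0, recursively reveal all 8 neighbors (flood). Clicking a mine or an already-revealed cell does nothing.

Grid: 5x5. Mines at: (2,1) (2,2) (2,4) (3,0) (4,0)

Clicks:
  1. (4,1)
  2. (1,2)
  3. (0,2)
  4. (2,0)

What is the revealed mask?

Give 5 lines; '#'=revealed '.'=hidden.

Click 1 (4,1) count=2: revealed 1 new [(4,1)] -> total=1
Click 2 (1,2) count=2: revealed 1 new [(1,2)] -> total=2
Click 3 (0,2) count=0: revealed 9 new [(0,0) (0,1) (0,2) (0,3) (0,4) (1,0) (1,1) (1,3) (1,4)] -> total=11
Click 4 (2,0) count=2: revealed 1 new [(2,0)] -> total=12

Answer: #####
#####
#....
.....
.#...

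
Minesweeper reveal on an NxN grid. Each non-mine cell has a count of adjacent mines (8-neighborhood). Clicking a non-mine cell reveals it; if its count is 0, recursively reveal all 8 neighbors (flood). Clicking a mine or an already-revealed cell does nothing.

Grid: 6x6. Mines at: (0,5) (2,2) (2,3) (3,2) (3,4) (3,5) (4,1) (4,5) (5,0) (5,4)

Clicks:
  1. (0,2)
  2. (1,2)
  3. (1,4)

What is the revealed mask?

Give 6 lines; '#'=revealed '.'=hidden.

Click 1 (0,2) count=0: revealed 14 new [(0,0) (0,1) (0,2) (0,3) (0,4) (1,0) (1,1) (1,2) (1,3) (1,4) (2,0) (2,1) (3,0) (3,1)] -> total=14
Click 2 (1,2) count=2: revealed 0 new [(none)] -> total=14
Click 3 (1,4) count=2: revealed 0 new [(none)] -> total=14

Answer: #####.
#####.
##....
##....
......
......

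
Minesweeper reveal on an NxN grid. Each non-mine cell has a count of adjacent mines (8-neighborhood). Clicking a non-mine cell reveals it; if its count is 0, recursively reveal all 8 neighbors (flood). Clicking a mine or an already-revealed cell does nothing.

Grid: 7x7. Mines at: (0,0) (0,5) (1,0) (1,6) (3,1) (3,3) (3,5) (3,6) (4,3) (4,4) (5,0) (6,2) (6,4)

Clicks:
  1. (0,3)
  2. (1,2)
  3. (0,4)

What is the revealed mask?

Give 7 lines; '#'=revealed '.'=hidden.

Answer: .####..
.####..
.####..
.......
.......
.......
.......

Derivation:
Click 1 (0,3) count=0: revealed 12 new [(0,1) (0,2) (0,3) (0,4) (1,1) (1,2) (1,3) (1,4) (2,1) (2,2) (2,3) (2,4)] -> total=12
Click 2 (1,2) count=0: revealed 0 new [(none)] -> total=12
Click 3 (0,4) count=1: revealed 0 new [(none)] -> total=12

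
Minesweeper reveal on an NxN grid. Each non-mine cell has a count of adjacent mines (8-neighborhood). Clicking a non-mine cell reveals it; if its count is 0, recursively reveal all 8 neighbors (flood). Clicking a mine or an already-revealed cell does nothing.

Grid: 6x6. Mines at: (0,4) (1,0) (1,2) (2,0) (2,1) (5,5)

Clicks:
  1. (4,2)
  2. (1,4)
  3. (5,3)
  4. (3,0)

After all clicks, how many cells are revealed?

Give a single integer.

Click 1 (4,2) count=0: revealed 24 new [(1,3) (1,4) (1,5) (2,2) (2,3) (2,4) (2,5) (3,0) (3,1) (3,2) (3,3) (3,4) (3,5) (4,0) (4,1) (4,2) (4,3) (4,4) (4,5) (5,0) (5,1) (5,2) (5,3) (5,4)] -> total=24
Click 2 (1,4) count=1: revealed 0 new [(none)] -> total=24
Click 3 (5,3) count=0: revealed 0 new [(none)] -> total=24
Click 4 (3,0) count=2: revealed 0 new [(none)] -> total=24

Answer: 24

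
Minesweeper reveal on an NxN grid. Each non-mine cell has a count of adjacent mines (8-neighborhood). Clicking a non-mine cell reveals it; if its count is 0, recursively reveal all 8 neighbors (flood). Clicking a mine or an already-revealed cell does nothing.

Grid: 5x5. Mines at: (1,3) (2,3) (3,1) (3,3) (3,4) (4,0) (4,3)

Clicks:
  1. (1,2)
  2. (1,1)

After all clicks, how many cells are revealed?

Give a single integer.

Click 1 (1,2) count=2: revealed 1 new [(1,2)] -> total=1
Click 2 (1,1) count=0: revealed 8 new [(0,0) (0,1) (0,2) (1,0) (1,1) (2,0) (2,1) (2,2)] -> total=9

Answer: 9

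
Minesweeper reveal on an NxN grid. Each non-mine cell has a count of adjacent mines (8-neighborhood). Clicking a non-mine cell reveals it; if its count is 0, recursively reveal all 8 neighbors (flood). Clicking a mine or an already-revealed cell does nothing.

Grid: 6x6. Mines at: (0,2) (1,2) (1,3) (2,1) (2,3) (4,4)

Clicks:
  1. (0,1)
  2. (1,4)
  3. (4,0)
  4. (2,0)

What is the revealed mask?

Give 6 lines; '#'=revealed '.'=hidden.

Click 1 (0,1) count=2: revealed 1 new [(0,1)] -> total=1
Click 2 (1,4) count=2: revealed 1 new [(1,4)] -> total=2
Click 3 (4,0) count=0: revealed 12 new [(3,0) (3,1) (3,2) (3,3) (4,0) (4,1) (4,2) (4,3) (5,0) (5,1) (5,2) (5,3)] -> total=14
Click 4 (2,0) count=1: revealed 1 new [(2,0)] -> total=15

Answer: .#....
....#.
#.....
####..
####..
####..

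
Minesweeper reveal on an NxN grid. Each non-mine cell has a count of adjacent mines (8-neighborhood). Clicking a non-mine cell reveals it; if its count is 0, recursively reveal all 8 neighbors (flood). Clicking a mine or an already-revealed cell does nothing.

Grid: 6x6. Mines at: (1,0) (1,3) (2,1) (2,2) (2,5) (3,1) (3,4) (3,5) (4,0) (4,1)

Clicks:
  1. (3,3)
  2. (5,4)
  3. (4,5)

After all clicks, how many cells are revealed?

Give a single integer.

Click 1 (3,3) count=2: revealed 1 new [(3,3)] -> total=1
Click 2 (5,4) count=0: revealed 8 new [(4,2) (4,3) (4,4) (4,5) (5,2) (5,3) (5,4) (5,5)] -> total=9
Click 3 (4,5) count=2: revealed 0 new [(none)] -> total=9

Answer: 9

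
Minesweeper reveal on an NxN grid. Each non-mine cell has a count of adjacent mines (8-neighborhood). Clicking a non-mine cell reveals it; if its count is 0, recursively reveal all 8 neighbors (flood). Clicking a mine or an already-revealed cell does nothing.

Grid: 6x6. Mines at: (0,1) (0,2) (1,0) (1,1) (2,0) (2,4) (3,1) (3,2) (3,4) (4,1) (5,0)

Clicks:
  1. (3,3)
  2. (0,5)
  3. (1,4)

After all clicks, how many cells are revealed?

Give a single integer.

Click 1 (3,3) count=3: revealed 1 new [(3,3)] -> total=1
Click 2 (0,5) count=0: revealed 6 new [(0,3) (0,4) (0,5) (1,3) (1,4) (1,5)] -> total=7
Click 3 (1,4) count=1: revealed 0 new [(none)] -> total=7

Answer: 7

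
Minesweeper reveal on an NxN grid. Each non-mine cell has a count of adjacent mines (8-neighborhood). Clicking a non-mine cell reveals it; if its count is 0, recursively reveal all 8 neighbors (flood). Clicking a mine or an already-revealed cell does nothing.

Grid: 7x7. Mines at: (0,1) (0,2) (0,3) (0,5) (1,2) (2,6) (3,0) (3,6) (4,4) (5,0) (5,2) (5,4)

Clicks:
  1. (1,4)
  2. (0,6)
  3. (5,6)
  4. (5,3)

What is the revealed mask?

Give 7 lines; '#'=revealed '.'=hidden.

Answer: ......#
....#..
.......
.......
.....##
...#.##
.....##

Derivation:
Click 1 (1,4) count=2: revealed 1 new [(1,4)] -> total=1
Click 2 (0,6) count=1: revealed 1 new [(0,6)] -> total=2
Click 3 (5,6) count=0: revealed 6 new [(4,5) (4,6) (5,5) (5,6) (6,5) (6,6)] -> total=8
Click 4 (5,3) count=3: revealed 1 new [(5,3)] -> total=9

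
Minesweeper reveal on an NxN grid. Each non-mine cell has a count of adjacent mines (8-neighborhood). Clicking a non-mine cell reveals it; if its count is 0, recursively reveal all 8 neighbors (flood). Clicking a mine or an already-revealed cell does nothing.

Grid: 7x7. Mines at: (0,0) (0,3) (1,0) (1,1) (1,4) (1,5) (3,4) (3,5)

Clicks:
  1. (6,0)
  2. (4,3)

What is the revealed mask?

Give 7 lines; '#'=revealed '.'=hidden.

Answer: .......
.......
####...
####...
#######
#######
#######

Derivation:
Click 1 (6,0) count=0: revealed 29 new [(2,0) (2,1) (2,2) (2,3) (3,0) (3,1) (3,2) (3,3) (4,0) (4,1) (4,2) (4,3) (4,4) (4,5) (4,6) (5,0) (5,1) (5,2) (5,3) (5,4) (5,5) (5,6) (6,0) (6,1) (6,2) (6,3) (6,4) (6,5) (6,6)] -> total=29
Click 2 (4,3) count=1: revealed 0 new [(none)] -> total=29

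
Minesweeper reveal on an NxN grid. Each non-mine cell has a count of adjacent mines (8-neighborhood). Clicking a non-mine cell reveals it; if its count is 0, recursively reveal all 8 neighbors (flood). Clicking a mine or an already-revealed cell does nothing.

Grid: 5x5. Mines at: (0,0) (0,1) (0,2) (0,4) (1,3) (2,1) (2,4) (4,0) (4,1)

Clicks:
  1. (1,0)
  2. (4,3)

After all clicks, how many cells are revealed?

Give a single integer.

Answer: 7

Derivation:
Click 1 (1,0) count=3: revealed 1 new [(1,0)] -> total=1
Click 2 (4,3) count=0: revealed 6 new [(3,2) (3,3) (3,4) (4,2) (4,3) (4,4)] -> total=7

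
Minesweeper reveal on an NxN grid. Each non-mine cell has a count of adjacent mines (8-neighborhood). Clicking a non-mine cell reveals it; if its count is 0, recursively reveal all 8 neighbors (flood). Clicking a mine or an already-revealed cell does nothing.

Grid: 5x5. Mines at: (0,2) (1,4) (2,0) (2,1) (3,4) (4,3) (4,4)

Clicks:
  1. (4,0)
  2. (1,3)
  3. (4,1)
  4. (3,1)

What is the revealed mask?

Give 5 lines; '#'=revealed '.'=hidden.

Answer: .....
...#.
.....
###..
###..

Derivation:
Click 1 (4,0) count=0: revealed 6 new [(3,0) (3,1) (3,2) (4,0) (4,1) (4,2)] -> total=6
Click 2 (1,3) count=2: revealed 1 new [(1,3)] -> total=7
Click 3 (4,1) count=0: revealed 0 new [(none)] -> total=7
Click 4 (3,1) count=2: revealed 0 new [(none)] -> total=7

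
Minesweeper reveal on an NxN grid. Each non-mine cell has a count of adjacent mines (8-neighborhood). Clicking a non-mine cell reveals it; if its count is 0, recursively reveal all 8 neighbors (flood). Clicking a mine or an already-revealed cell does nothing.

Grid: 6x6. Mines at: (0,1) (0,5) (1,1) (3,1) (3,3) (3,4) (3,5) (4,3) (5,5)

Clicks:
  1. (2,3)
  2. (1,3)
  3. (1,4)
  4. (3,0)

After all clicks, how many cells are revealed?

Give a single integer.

Click 1 (2,3) count=2: revealed 1 new [(2,3)] -> total=1
Click 2 (1,3) count=0: revealed 8 new [(0,2) (0,3) (0,4) (1,2) (1,3) (1,4) (2,2) (2,4)] -> total=9
Click 3 (1,4) count=1: revealed 0 new [(none)] -> total=9
Click 4 (3,0) count=1: revealed 1 new [(3,0)] -> total=10

Answer: 10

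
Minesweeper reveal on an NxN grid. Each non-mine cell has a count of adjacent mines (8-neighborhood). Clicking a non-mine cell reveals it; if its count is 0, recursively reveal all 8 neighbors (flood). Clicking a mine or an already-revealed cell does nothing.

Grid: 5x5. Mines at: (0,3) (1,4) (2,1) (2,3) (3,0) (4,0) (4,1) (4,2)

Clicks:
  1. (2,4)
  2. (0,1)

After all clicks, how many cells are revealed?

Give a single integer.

Click 1 (2,4) count=2: revealed 1 new [(2,4)] -> total=1
Click 2 (0,1) count=0: revealed 6 new [(0,0) (0,1) (0,2) (1,0) (1,1) (1,2)] -> total=7

Answer: 7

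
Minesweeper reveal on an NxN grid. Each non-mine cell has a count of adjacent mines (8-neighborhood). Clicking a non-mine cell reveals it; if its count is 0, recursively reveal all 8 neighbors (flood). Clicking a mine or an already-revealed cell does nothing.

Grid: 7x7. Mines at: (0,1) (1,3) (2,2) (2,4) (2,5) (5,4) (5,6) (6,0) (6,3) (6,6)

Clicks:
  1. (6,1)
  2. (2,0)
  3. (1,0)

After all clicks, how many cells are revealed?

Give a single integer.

Answer: 17

Derivation:
Click 1 (6,1) count=1: revealed 1 new [(6,1)] -> total=1
Click 2 (2,0) count=0: revealed 16 new [(1,0) (1,1) (2,0) (2,1) (3,0) (3,1) (3,2) (3,3) (4,0) (4,1) (4,2) (4,3) (5,0) (5,1) (5,2) (5,3)] -> total=17
Click 3 (1,0) count=1: revealed 0 new [(none)] -> total=17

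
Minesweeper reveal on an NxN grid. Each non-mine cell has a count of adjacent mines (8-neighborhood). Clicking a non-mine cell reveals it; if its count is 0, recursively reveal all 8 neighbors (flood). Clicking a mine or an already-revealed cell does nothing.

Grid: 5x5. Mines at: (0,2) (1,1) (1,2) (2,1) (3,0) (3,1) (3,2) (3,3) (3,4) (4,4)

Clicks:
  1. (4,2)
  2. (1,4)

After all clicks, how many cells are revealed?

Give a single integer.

Click 1 (4,2) count=3: revealed 1 new [(4,2)] -> total=1
Click 2 (1,4) count=0: revealed 6 new [(0,3) (0,4) (1,3) (1,4) (2,3) (2,4)] -> total=7

Answer: 7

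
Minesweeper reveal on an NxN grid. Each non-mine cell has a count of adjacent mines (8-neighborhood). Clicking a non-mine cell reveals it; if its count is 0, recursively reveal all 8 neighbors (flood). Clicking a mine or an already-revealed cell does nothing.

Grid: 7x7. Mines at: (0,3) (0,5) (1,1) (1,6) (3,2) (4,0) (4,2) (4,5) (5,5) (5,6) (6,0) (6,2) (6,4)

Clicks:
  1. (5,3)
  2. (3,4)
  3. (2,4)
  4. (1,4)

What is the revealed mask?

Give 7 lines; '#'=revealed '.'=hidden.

Answer: .......
...###.
...###.
...###.
.......
...#...
.......

Derivation:
Click 1 (5,3) count=3: revealed 1 new [(5,3)] -> total=1
Click 2 (3,4) count=1: revealed 1 new [(3,4)] -> total=2
Click 3 (2,4) count=0: revealed 8 new [(1,3) (1,4) (1,5) (2,3) (2,4) (2,5) (3,3) (3,5)] -> total=10
Click 4 (1,4) count=2: revealed 0 new [(none)] -> total=10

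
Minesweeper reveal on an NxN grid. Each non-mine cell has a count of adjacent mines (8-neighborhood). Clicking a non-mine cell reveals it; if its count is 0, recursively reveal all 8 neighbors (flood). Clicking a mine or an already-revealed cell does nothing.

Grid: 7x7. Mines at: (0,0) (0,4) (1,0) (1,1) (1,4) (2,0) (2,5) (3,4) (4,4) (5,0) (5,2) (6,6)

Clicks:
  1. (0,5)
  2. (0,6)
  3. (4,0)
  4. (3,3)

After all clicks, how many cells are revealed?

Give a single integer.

Click 1 (0,5) count=2: revealed 1 new [(0,5)] -> total=1
Click 2 (0,6) count=0: revealed 3 new [(0,6) (1,5) (1,6)] -> total=4
Click 3 (4,0) count=1: revealed 1 new [(4,0)] -> total=5
Click 4 (3,3) count=2: revealed 1 new [(3,3)] -> total=6

Answer: 6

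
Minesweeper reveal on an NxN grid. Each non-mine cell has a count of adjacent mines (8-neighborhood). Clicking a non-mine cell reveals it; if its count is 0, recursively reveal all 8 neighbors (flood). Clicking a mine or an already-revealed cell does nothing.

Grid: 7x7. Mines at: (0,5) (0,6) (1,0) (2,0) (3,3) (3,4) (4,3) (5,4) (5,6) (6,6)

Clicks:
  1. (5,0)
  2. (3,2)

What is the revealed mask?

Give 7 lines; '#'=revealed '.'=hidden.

Click 1 (5,0) count=0: revealed 14 new [(3,0) (3,1) (3,2) (4,0) (4,1) (4,2) (5,0) (5,1) (5,2) (5,3) (6,0) (6,1) (6,2) (6,3)] -> total=14
Click 2 (3,2) count=2: revealed 0 new [(none)] -> total=14

Answer: .......
.......
.......
###....
###....
####...
####...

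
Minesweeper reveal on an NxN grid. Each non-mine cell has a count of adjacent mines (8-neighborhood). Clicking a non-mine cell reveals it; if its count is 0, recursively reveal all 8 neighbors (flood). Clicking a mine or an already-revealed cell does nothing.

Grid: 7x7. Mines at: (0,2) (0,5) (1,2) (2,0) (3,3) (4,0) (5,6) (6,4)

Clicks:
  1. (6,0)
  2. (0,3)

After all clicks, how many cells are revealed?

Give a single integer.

Answer: 12

Derivation:
Click 1 (6,0) count=0: revealed 11 new [(4,1) (4,2) (4,3) (5,0) (5,1) (5,2) (5,3) (6,0) (6,1) (6,2) (6,3)] -> total=11
Click 2 (0,3) count=2: revealed 1 new [(0,3)] -> total=12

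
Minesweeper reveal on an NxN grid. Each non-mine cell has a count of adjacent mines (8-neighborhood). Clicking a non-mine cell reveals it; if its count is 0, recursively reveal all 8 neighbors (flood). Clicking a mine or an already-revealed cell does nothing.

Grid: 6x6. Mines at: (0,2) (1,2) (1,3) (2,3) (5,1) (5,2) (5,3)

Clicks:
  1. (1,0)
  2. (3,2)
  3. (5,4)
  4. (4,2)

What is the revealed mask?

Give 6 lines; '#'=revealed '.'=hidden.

Answer: ##....
##....
###...
###...
###...
....#.

Derivation:
Click 1 (1,0) count=0: revealed 13 new [(0,0) (0,1) (1,0) (1,1) (2,0) (2,1) (2,2) (3,0) (3,1) (3,2) (4,0) (4,1) (4,2)] -> total=13
Click 2 (3,2) count=1: revealed 0 new [(none)] -> total=13
Click 3 (5,4) count=1: revealed 1 new [(5,4)] -> total=14
Click 4 (4,2) count=3: revealed 0 new [(none)] -> total=14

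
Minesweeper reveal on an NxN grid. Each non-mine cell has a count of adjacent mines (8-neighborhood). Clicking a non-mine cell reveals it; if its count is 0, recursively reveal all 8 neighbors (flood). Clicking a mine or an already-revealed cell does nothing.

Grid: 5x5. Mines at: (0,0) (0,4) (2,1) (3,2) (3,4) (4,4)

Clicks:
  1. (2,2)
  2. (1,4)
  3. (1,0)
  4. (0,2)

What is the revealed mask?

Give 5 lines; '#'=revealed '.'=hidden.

Click 1 (2,2) count=2: revealed 1 new [(2,2)] -> total=1
Click 2 (1,4) count=1: revealed 1 new [(1,4)] -> total=2
Click 3 (1,0) count=2: revealed 1 new [(1,0)] -> total=3
Click 4 (0,2) count=0: revealed 6 new [(0,1) (0,2) (0,3) (1,1) (1,2) (1,3)] -> total=9

Answer: .###.
#####
..#..
.....
.....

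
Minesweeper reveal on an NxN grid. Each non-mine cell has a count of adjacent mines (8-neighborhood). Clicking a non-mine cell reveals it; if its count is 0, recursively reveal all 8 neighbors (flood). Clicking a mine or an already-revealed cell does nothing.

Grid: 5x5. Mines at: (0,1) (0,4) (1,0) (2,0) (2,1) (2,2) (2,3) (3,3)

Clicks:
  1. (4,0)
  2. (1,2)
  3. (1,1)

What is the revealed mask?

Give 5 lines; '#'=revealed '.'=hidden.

Answer: .....
.##..
.....
###..
###..

Derivation:
Click 1 (4,0) count=0: revealed 6 new [(3,0) (3,1) (3,2) (4,0) (4,1) (4,2)] -> total=6
Click 2 (1,2) count=4: revealed 1 new [(1,2)] -> total=7
Click 3 (1,1) count=5: revealed 1 new [(1,1)] -> total=8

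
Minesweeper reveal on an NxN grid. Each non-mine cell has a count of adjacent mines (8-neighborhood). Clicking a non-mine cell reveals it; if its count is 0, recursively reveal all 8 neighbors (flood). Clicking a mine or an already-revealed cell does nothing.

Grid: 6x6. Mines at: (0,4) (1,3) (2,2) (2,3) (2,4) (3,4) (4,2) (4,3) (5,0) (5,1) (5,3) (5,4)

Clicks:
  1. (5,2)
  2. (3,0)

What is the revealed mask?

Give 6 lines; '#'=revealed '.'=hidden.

Click 1 (5,2) count=4: revealed 1 new [(5,2)] -> total=1
Click 2 (3,0) count=0: revealed 12 new [(0,0) (0,1) (0,2) (1,0) (1,1) (1,2) (2,0) (2,1) (3,0) (3,1) (4,0) (4,1)] -> total=13

Answer: ###...
###...
##....
##....
##....
..#...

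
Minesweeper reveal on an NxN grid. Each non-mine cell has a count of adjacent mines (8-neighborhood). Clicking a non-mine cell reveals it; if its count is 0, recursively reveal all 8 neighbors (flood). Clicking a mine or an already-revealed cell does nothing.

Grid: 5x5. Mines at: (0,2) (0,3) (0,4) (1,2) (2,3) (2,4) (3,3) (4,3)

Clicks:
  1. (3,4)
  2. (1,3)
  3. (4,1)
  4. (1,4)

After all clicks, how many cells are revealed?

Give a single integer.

Answer: 16

Derivation:
Click 1 (3,4) count=4: revealed 1 new [(3,4)] -> total=1
Click 2 (1,3) count=6: revealed 1 new [(1,3)] -> total=2
Click 3 (4,1) count=0: revealed 13 new [(0,0) (0,1) (1,0) (1,1) (2,0) (2,1) (2,2) (3,0) (3,1) (3,2) (4,0) (4,1) (4,2)] -> total=15
Click 4 (1,4) count=4: revealed 1 new [(1,4)] -> total=16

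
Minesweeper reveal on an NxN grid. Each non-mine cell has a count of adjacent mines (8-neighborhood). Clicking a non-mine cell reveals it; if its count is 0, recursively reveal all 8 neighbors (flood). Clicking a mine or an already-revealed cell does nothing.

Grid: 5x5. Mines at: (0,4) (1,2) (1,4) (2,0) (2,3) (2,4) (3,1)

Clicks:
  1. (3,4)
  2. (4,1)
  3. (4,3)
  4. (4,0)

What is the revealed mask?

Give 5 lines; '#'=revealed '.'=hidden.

Click 1 (3,4) count=2: revealed 1 new [(3,4)] -> total=1
Click 2 (4,1) count=1: revealed 1 new [(4,1)] -> total=2
Click 3 (4,3) count=0: revealed 5 new [(3,2) (3,3) (4,2) (4,3) (4,4)] -> total=7
Click 4 (4,0) count=1: revealed 1 new [(4,0)] -> total=8

Answer: .....
.....
.....
..###
#####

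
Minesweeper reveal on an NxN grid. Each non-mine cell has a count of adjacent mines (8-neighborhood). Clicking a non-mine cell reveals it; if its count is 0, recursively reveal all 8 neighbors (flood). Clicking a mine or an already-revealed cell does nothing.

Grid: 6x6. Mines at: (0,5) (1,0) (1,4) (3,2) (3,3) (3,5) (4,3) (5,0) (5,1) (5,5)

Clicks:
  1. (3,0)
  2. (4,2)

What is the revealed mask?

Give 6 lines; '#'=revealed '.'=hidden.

Answer: ......
......
##....
##....
###...
......

Derivation:
Click 1 (3,0) count=0: revealed 6 new [(2,0) (2,1) (3,0) (3,1) (4,0) (4,1)] -> total=6
Click 2 (4,2) count=4: revealed 1 new [(4,2)] -> total=7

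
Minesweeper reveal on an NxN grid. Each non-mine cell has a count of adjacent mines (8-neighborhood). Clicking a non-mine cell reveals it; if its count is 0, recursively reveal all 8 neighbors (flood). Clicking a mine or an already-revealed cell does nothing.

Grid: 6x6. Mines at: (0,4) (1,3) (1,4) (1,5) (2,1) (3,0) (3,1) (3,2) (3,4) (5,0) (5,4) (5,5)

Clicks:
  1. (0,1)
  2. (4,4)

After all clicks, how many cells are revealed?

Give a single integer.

Answer: 7

Derivation:
Click 1 (0,1) count=0: revealed 6 new [(0,0) (0,1) (0,2) (1,0) (1,1) (1,2)] -> total=6
Click 2 (4,4) count=3: revealed 1 new [(4,4)] -> total=7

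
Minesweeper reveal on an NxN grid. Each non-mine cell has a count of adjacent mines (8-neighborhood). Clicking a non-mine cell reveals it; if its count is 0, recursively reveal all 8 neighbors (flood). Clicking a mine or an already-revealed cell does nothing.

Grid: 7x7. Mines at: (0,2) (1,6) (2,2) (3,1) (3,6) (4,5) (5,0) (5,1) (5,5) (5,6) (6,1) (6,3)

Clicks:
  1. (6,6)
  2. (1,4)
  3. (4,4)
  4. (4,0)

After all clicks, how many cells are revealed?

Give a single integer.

Answer: 15

Derivation:
Click 1 (6,6) count=2: revealed 1 new [(6,6)] -> total=1
Click 2 (1,4) count=0: revealed 12 new [(0,3) (0,4) (0,5) (1,3) (1,4) (1,5) (2,3) (2,4) (2,5) (3,3) (3,4) (3,5)] -> total=13
Click 3 (4,4) count=2: revealed 1 new [(4,4)] -> total=14
Click 4 (4,0) count=3: revealed 1 new [(4,0)] -> total=15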